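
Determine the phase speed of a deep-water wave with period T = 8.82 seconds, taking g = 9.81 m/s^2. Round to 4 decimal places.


We use the deep-water celerity formula:
C = g * T / (2 * pi)
C = 9.81 * 8.82 / (2 * 3.14159...)
C = 86.524200 / 6.283185
C = 13.7708 m/s

13.7708


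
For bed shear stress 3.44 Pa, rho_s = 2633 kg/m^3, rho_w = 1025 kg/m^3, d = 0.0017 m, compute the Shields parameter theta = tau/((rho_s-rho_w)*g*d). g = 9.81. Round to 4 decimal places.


theta = tau / ((rho_s - rho_w) * g * d)
rho_s - rho_w = 2633 - 1025 = 1608
Denominator = 1608 * 9.81 * 0.0017 = 26.816616
theta = 3.44 / 26.816616
theta = 0.1283

0.1283


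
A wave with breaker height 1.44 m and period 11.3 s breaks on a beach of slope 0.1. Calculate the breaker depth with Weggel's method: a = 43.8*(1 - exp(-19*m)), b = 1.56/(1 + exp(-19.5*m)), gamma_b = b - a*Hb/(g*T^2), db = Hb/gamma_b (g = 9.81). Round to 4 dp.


a = 43.8 * (1 - exp(-19 * m))
exp(-19 * 0.1) = exp(-1.9000) = 0.149569
a = 43.8 * (1 - 0.149569) = 37.248894
b = 1.56 / (1 + exp(-19.5 * m))
exp(-19.5 * 0.1) = exp(-1.9500) = 0.142274
b = 1.56 / (1 + 0.142274) = 1.365697
Hb / (g * T^2) = 1.44 / (9.81 * 11.3^2) = 1.44 / 1252.6389 = 0.00114957
gamma_b = b - a * Hb/(g*T^2) = 1.365697 - 37.248894 * 0.00114957 = 1.322876
db = Hb / gamma_b = 1.44 / 1.322876
db = 1.0885 m

1.0885


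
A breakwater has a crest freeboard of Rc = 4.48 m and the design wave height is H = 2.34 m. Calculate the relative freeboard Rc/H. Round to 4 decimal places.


Relative freeboard = Rc / H
= 4.48 / 2.34
= 1.9145

1.9145


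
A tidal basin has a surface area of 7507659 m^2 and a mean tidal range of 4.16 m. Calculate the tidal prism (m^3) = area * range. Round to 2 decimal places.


Tidal prism = Area * Tidal range
P = 7507659 * 4.16
P = 31231861.44 m^3

31231861.44


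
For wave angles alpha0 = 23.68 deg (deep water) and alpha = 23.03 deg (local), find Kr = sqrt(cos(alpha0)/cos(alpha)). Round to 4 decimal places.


Kr = sqrt(cos(alpha0) / cos(alpha))
cos(23.68) = 0.915803
cos(23.03) = 0.920300
Kr = sqrt(0.915803 / 0.920300)
Kr = sqrt(0.995113)
Kr = 0.9976

0.9976


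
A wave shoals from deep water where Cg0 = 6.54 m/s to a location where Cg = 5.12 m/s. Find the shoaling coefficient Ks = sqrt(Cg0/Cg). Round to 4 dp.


Ks = sqrt(Cg0 / Cg)
Ks = sqrt(6.54 / 5.12)
Ks = sqrt(1.2773)
Ks = 1.1302

1.1302


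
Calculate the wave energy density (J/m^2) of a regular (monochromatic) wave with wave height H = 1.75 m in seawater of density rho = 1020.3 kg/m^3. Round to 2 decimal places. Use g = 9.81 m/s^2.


E = (1/8) * rho * g * H^2
E = (1/8) * 1020.3 * 9.81 * 1.75^2
E = 0.125 * 1020.3 * 9.81 * 3.0625
E = 3831.63 J/m^2

3831.63


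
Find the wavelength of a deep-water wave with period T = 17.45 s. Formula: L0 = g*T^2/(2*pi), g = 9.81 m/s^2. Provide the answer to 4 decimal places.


L0 = g * T^2 / (2 * pi)
L0 = 9.81 * 17.45^2 / (2 * pi)
L0 = 9.81 * 304.5025 / 6.28319
L0 = 2987.1695 / 6.28319
L0 = 475.4228 m

475.4228


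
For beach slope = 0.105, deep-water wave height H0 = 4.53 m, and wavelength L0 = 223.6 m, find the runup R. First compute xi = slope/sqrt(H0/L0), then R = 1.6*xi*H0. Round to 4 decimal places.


xi = slope / sqrt(H0/L0)
H0/L0 = 4.53/223.6 = 0.020259
sqrt(0.020259) = 0.142335
xi = 0.105 / 0.142335 = 0.737694
R = 1.6 * xi * H0 = 1.6 * 0.737694 * 4.53
R = 5.3468 m

5.3468


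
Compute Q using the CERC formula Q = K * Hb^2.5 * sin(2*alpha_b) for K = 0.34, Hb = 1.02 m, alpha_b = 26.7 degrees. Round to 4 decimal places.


Q = K * Hb^2.5 * sin(2 * alpha_b)
Hb^2.5 = 1.02^2.5 = 1.050752
sin(2 * 26.7) = sin(53.4) = 0.802817
Q = 0.34 * 1.050752 * 0.802817
Q = 0.2868 m^3/s

0.2868


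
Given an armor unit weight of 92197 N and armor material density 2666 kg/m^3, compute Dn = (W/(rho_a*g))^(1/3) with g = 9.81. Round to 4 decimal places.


V = W / (rho_a * g)
V = 92197 / (2666 * 9.81)
V = 92197 / 26153.46
V = 3.525231 m^3
Dn = V^(1/3) = 3.525231^(1/3)
Dn = 1.5219 m

1.5219


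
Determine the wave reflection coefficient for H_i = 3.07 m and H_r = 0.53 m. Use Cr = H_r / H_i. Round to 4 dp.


Cr = H_r / H_i
Cr = 0.53 / 3.07
Cr = 0.1726

0.1726


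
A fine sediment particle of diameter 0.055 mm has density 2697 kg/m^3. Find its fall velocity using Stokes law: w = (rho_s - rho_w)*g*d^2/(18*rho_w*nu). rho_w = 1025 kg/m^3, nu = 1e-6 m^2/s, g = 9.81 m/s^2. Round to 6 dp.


w = (rho_s - rho_w) * g * d^2 / (18 * rho_w * nu)
d = 0.055 mm = 0.000055 m
rho_s - rho_w = 2697 - 1025 = 1672
Numerator = 1672 * 9.81 * (0.000055)^2 = 0.000049617018
Denominator = 18 * 1025 * 1e-6 = 0.018450
w = 0.002689 m/s

0.002689


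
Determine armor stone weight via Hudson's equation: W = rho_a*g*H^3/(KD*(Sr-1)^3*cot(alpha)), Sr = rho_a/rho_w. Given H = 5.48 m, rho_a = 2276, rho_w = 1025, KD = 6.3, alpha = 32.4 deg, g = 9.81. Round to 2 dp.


Sr = rho_a / rho_w = 2276 / 1025 = 2.220488
(Sr - 1) = 1.220488
(Sr - 1)^3 = 1.818027
cot(32.4) = 1 / tan(32.4) = 1 / 0.634619 = 1.575748
Numerator = 2276 * 9.81 * 5.48^3 = 3674370.4569
Denominator = 6.3 * 1.818027 * 1.575748 = 18.047939
W = 3674370.4569 / 18.047939
W = 203589.48 N

203589.48


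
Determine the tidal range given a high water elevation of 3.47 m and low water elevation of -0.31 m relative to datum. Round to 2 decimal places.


Tidal range = High water - Low water
Tidal range = 3.47 - (-0.31)
Tidal range = 3.78 m

3.78


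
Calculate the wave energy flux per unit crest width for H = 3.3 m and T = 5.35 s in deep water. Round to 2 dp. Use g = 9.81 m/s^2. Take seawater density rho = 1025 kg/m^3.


P = rho * g^2 * H^2 * T / (32 * pi)
P = 1025 * 9.81^2 * 3.3^2 * 5.35 / (32 * pi)
P = 1025 * 96.2361 * 10.8900 * 5.35 / 100.53096
P = 57166.77 W/m

57166.77


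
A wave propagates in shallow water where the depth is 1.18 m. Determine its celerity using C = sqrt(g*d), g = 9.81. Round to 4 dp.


Using the shallow-water approximation:
C = sqrt(g * d) = sqrt(9.81 * 1.18)
C = sqrt(11.5758)
C = 3.4023 m/s

3.4023


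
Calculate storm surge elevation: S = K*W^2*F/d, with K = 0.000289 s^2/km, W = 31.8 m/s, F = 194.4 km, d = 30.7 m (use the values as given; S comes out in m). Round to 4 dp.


S = K * W^2 * F / d
W^2 = 31.8^2 = 1011.24
S = 0.000289 * 1011.24 * 194.4 / 30.7
Numerator = 0.000289 * 1011.24 * 194.4 = 56.813081
S = 56.813081 / 30.7 = 1.8506 m

1.8506


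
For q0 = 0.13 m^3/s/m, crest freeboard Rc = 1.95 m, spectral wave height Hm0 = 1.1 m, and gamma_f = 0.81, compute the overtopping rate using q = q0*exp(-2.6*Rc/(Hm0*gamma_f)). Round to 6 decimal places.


q = q0 * exp(-2.6 * Rc / (Hm0 * gamma_f))
Exponent = -2.6 * 1.95 / (1.1 * 0.81)
= -2.6 * 1.95 / 0.8910
= -5.690236
exp(-5.690236) = 0.003379
q = 0.13 * 0.003379
q = 0.000439 m^3/s/m

0.000439


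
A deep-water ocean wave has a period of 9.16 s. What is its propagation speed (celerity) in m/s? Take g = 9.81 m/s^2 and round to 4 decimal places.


We use the deep-water celerity formula:
C = g * T / (2 * pi)
C = 9.81 * 9.16 / (2 * 3.14159...)
C = 89.859600 / 6.283185
C = 14.3016 m/s

14.3016


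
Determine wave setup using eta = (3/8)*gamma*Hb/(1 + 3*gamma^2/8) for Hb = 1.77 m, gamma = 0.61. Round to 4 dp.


eta = (3/8) * gamma * Hb / (1 + 3*gamma^2/8)
Numerator = (3/8) * 0.61 * 1.77 = 0.404888
Denominator = 1 + 3*0.61^2/8 = 1 + 0.139538 = 1.139538
eta = 0.404888 / 1.139538
eta = 0.3553 m

0.3553


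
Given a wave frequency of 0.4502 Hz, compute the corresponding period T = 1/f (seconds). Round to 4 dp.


T = 1 / f
T = 1 / 0.4502
T = 2.2212 s

2.2212


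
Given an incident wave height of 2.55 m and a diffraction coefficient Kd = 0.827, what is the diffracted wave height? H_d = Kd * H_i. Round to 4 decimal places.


H_d = Kd * H_i
H_d = 0.827 * 2.55
H_d = 2.1089 m

2.1089


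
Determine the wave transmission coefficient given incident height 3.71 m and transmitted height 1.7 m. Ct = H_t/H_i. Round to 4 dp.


Ct = H_t / H_i
Ct = 1.7 / 3.71
Ct = 0.4582

0.4582


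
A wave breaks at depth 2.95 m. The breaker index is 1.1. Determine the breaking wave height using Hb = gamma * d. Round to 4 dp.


Hb = gamma * d
Hb = 1.1 * 2.95
Hb = 3.2450 m

3.2450


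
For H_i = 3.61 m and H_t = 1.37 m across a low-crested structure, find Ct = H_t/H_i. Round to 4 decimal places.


Ct = H_t / H_i
Ct = 1.37 / 3.61
Ct = 0.3795

0.3795


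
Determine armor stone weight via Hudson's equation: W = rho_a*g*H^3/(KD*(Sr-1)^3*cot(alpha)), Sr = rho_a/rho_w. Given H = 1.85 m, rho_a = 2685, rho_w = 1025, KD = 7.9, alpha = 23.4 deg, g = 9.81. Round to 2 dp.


Sr = rho_a / rho_w = 2685 / 1025 = 2.619512
(Sr - 1) = 1.619512
(Sr - 1)^3 = 4.247689
cot(23.4) = 1 / tan(23.4) = 1 / 0.432739 = 2.310864
Numerator = 2685 * 9.81 * 1.85^3 = 166774.0528
Denominator = 7.9 * 4.247689 * 2.310864 = 77.545050
W = 166774.0528 / 77.545050
W = 2150.67 N

2150.67


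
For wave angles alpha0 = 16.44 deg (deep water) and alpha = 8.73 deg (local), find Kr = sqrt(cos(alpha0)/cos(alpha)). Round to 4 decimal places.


Kr = sqrt(cos(alpha0) / cos(alpha))
cos(16.44) = 0.959117
cos(8.73) = 0.988415
Kr = sqrt(0.959117 / 0.988415)
Kr = sqrt(0.970359)
Kr = 0.9851

0.9851


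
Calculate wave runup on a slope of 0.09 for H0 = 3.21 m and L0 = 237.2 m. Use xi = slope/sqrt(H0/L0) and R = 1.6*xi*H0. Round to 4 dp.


xi = slope / sqrt(H0/L0)
H0/L0 = 3.21/237.2 = 0.013533
sqrt(0.013533) = 0.116331
xi = 0.09 / 0.116331 = 0.773655
R = 1.6 * xi * H0 = 1.6 * 0.773655 * 3.21
R = 3.9735 m

3.9735


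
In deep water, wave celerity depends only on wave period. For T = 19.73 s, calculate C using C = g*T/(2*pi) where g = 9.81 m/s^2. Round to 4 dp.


We use the deep-water celerity formula:
C = g * T / (2 * pi)
C = 9.81 * 19.73 / (2 * 3.14159...)
C = 193.551300 / 6.283185
C = 30.8046 m/s

30.8046


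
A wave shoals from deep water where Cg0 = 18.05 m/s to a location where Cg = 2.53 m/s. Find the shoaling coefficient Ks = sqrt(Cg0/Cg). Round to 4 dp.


Ks = sqrt(Cg0 / Cg)
Ks = sqrt(18.05 / 2.53)
Ks = sqrt(7.1344)
Ks = 2.6710

2.6710


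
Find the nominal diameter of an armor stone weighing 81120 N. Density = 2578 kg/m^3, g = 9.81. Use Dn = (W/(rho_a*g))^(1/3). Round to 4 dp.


V = W / (rho_a * g)
V = 81120 / (2578 * 9.81)
V = 81120 / 25290.18
V = 3.207569 m^3
Dn = V^(1/3) = 3.207569^(1/3)
Dn = 1.4748 m

1.4748


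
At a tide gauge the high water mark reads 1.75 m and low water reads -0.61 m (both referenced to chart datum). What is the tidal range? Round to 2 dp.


Tidal range = High water - Low water
Tidal range = 1.75 - (-0.61)
Tidal range = 2.36 m

2.36


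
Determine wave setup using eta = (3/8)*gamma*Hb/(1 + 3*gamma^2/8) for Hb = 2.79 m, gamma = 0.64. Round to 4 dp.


eta = (3/8) * gamma * Hb / (1 + 3*gamma^2/8)
Numerator = (3/8) * 0.64 * 2.79 = 0.669600
Denominator = 1 + 3*0.64^2/8 = 1 + 0.153600 = 1.153600
eta = 0.669600 / 1.153600
eta = 0.5804 m

0.5804


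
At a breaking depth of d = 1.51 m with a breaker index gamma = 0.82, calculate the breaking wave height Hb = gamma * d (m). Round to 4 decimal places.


Hb = gamma * d
Hb = 0.82 * 1.51
Hb = 1.2382 m

1.2382


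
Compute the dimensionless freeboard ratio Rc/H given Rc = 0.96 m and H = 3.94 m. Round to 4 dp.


Relative freeboard = Rc / H
= 0.96 / 3.94
= 0.2437

0.2437


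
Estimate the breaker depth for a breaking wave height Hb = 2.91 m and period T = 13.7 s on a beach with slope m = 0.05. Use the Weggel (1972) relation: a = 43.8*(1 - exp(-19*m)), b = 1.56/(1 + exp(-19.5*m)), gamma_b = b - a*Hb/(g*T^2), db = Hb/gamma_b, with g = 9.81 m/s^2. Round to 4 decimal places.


a = 43.8 * (1 - exp(-19 * m))
exp(-19 * 0.05) = exp(-0.9500) = 0.386741
a = 43.8 * (1 - 0.386741) = 26.860743
b = 1.56 / (1 + exp(-19.5 * m))
exp(-19.5 * 0.05) = exp(-0.9750) = 0.377192
b = 1.56 / (1 + 0.377192) = 1.132739
Hb / (g * T^2) = 2.91 / (9.81 * 13.7^2) = 2.91 / 1841.2389 = 0.00158046
gamma_b = b - a * Hb/(g*T^2) = 1.132739 - 26.860743 * 0.00158046 = 1.090287
db = Hb / gamma_b = 2.91 / 1.090287
db = 2.6690 m

2.6690


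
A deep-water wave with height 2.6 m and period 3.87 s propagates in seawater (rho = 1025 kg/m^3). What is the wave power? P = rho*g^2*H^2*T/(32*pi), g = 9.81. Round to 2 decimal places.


P = rho * g^2 * H^2 * T / (32 * pi)
P = 1025 * 9.81^2 * 2.6^2 * 3.87 / (32 * pi)
P = 1025 * 96.2361 * 6.7600 * 3.87 / 100.53096
P = 25669.63 W/m

25669.63


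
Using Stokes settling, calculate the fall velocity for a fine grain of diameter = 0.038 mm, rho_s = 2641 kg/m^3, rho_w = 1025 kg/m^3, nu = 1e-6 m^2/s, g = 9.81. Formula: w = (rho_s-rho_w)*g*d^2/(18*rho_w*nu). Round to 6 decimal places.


w = (rho_s - rho_w) * g * d^2 / (18 * rho_w * nu)
d = 0.038 mm = 0.000038 m
rho_s - rho_w = 2641 - 1025 = 1616
Numerator = 1616 * 9.81 * (0.000038)^2 = 0.000022891674
Denominator = 18 * 1025 * 1e-6 = 0.018450
w = 0.001241 m/s

0.001241


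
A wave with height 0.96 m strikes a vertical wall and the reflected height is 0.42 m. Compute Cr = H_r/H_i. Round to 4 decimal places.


Cr = H_r / H_i
Cr = 0.42 / 0.96
Cr = 0.4375

0.4375


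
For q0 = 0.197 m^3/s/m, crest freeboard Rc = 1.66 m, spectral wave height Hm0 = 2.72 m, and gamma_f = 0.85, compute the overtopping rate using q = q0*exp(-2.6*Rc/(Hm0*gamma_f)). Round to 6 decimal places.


q = q0 * exp(-2.6 * Rc / (Hm0 * gamma_f))
Exponent = -2.6 * 1.66 / (2.72 * 0.85)
= -2.6 * 1.66 / 2.3120
= -1.866782
exp(-1.866782) = 0.154620
q = 0.197 * 0.154620
q = 0.030460 m^3/s/m

0.030460


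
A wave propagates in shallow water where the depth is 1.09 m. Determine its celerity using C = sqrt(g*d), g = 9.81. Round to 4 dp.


Using the shallow-water approximation:
C = sqrt(g * d) = sqrt(9.81 * 1.09)
C = sqrt(10.6929)
C = 3.2700 m/s

3.2700


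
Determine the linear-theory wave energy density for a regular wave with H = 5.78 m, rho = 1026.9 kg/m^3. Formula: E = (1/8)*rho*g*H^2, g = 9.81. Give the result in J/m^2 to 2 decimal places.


E = (1/8) * rho * g * H^2
E = (1/8) * 1026.9 * 9.81 * 5.78^2
E = 0.125 * 1026.9 * 9.81 * 33.4084
E = 42069.06 J/m^2

42069.06


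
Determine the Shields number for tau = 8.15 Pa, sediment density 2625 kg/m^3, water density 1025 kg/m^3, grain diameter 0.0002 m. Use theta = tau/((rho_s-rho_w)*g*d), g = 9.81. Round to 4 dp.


theta = tau / ((rho_s - rho_w) * g * d)
rho_s - rho_w = 2625 - 1025 = 1600
Denominator = 1600 * 9.81 * 0.0002 = 3.139200
theta = 8.15 / 3.139200
theta = 2.5962

2.5962


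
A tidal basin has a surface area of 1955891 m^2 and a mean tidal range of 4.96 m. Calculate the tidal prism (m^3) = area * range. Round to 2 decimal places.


Tidal prism = Area * Tidal range
P = 1955891 * 4.96
P = 9701219.36 m^3

9701219.36


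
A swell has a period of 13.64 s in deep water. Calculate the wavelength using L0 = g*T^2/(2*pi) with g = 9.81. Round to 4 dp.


L0 = g * T^2 / (2 * pi)
L0 = 9.81 * 13.64^2 / (2 * pi)
L0 = 9.81 * 186.0496 / 6.28319
L0 = 1825.1466 / 6.28319
L0 = 290.4811 m

290.4811


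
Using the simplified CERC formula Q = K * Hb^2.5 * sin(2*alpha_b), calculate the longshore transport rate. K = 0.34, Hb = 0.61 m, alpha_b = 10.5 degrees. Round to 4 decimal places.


Q = K * Hb^2.5 * sin(2 * alpha_b)
Hb^2.5 = 0.61^2.5 = 0.290619
sin(2 * 10.5) = sin(21.0) = 0.358368
Q = 0.34 * 0.290619 * 0.358368
Q = 0.0354 m^3/s

0.0354


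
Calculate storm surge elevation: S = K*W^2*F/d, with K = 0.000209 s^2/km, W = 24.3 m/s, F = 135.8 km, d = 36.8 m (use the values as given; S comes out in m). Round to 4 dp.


S = K * W^2 * F / d
W^2 = 24.3^2 = 590.49
S = 0.000209 * 590.49 * 135.8 / 36.8
Numerator = 0.000209 * 590.49 * 135.8 = 16.759405
S = 16.759405 / 36.8 = 0.4554 m

0.4554


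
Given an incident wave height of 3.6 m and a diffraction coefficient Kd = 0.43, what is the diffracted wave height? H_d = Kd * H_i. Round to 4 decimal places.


H_d = Kd * H_i
H_d = 0.43 * 3.6
H_d = 1.5480 m

1.5480


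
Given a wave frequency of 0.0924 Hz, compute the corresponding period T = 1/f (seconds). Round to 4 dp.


T = 1 / f
T = 1 / 0.0924
T = 10.8225 s

10.8225


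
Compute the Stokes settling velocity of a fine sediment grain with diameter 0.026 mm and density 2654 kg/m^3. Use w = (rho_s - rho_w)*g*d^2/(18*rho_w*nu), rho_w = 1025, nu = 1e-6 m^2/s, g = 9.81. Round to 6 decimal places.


w = (rho_s - rho_w) * g * d^2 / (18 * rho_w * nu)
d = 0.026 mm = 0.000026 m
rho_s - rho_w = 2654 - 1025 = 1629
Numerator = 1629 * 9.81 * (0.000026)^2 = 0.000010802811
Denominator = 18 * 1025 * 1e-6 = 0.018450
w = 0.000586 m/s

0.000586


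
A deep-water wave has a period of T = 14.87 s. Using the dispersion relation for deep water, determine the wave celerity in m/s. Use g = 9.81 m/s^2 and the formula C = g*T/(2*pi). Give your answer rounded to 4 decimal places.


We use the deep-water celerity formula:
C = g * T / (2 * pi)
C = 9.81 * 14.87 / (2 * 3.14159...)
C = 145.874700 / 6.283185
C = 23.2167 m/s

23.2167


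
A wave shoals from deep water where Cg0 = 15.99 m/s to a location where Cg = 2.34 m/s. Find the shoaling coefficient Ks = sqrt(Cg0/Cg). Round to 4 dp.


Ks = sqrt(Cg0 / Cg)
Ks = sqrt(15.99 / 2.34)
Ks = sqrt(6.8333)
Ks = 2.6141

2.6141


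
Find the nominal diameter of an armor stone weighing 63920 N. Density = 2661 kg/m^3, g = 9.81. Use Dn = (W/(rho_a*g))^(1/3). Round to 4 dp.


V = W / (rho_a * g)
V = 63920 / (2661 * 9.81)
V = 63920 / 26104.41
V = 2.448628 m^3
Dn = V^(1/3) = 2.448628^(1/3)
Dn = 1.3478 m

1.3478


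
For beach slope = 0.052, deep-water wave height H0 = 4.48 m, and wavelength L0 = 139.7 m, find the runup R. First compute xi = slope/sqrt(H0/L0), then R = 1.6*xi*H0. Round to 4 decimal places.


xi = slope / sqrt(H0/L0)
H0/L0 = 4.48/139.7 = 0.032069
sqrt(0.032069) = 0.179077
xi = 0.052 / 0.179077 = 0.290377
R = 1.6 * xi * H0 = 1.6 * 0.290377 * 4.48
R = 2.0814 m

2.0814


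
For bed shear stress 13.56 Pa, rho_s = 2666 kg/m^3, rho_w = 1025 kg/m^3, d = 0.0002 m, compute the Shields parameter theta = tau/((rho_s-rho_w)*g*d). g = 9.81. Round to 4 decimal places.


theta = tau / ((rho_s - rho_w) * g * d)
rho_s - rho_w = 2666 - 1025 = 1641
Denominator = 1641 * 9.81 * 0.0002 = 3.219642
theta = 13.56 / 3.219642
theta = 4.2116

4.2116


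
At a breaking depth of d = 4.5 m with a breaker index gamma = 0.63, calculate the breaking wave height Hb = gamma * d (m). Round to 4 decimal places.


Hb = gamma * d
Hb = 0.63 * 4.5
Hb = 2.8350 m

2.8350


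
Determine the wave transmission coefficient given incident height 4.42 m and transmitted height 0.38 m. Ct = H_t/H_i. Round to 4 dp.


Ct = H_t / H_i
Ct = 0.38 / 4.42
Ct = 0.0860

0.0860


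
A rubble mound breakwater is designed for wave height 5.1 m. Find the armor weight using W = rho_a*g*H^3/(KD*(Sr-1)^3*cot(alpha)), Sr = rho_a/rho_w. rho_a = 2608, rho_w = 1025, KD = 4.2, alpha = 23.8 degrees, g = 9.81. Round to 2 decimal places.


Sr = rho_a / rho_w = 2608 / 1025 = 2.544390
(Sr - 1) = 1.544390
(Sr - 1)^3 = 3.683589
cot(23.8) = 1 / tan(23.8) = 1 / 0.441053 = 2.267304
Numerator = 2608 * 9.81 * 5.1^3 = 3393806.8565
Denominator = 4.2 * 3.683589 * 2.267304 = 35.077618
W = 3393806.8565 / 35.077618
W = 96751.35 N

96751.35


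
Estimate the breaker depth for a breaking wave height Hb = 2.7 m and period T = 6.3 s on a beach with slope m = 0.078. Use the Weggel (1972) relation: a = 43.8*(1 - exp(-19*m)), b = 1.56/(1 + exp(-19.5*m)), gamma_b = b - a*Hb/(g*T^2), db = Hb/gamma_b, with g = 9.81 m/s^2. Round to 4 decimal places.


a = 43.8 * (1 - exp(-19 * m))
exp(-19 * 0.078) = exp(-1.4820) = 0.227183
a = 43.8 * (1 - 0.227183) = 33.849390
b = 1.56 / (1 + exp(-19.5 * m))
exp(-19.5 * 0.078) = exp(-1.5210) = 0.218493
b = 1.56 / (1 + 0.218493) = 1.280270
Hb / (g * T^2) = 2.7 / (9.81 * 6.3^2) = 2.7 / 389.3589 = 0.00693448
gamma_b = b - a * Hb/(g*T^2) = 1.280270 - 33.849390 * 0.00693448 = 1.045542
db = Hb / gamma_b = 2.7 / 1.045542
db = 2.5824 m

2.5824


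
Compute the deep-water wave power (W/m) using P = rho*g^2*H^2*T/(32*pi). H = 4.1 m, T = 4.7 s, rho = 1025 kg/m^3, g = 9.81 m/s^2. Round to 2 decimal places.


P = rho * g^2 * H^2 * T / (32 * pi)
P = 1025 * 9.81^2 * 4.1^2 * 4.7 / (32 * pi)
P = 1025 * 96.2361 * 16.8100 * 4.7 / 100.53096
P = 77522.47 W/m

77522.47


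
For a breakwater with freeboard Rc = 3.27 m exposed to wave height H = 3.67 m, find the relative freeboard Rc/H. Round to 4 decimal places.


Relative freeboard = Rc / H
= 3.27 / 3.67
= 0.8910

0.8910


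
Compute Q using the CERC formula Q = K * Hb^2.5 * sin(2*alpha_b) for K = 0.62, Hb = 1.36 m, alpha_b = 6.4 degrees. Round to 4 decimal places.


Q = K * Hb^2.5 * sin(2 * alpha_b)
Hb^2.5 = 1.36^2.5 = 2.156986
sin(2 * 6.4) = sin(12.8) = 0.221548
Q = 0.62 * 2.156986 * 0.221548
Q = 0.2963 m^3/s

0.2963


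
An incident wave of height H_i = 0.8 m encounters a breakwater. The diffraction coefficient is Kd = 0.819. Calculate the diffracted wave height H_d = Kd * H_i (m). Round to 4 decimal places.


H_d = Kd * H_i
H_d = 0.819 * 0.8
H_d = 0.6552 m

0.6552


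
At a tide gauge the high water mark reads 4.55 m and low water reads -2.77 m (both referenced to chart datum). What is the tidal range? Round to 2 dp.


Tidal range = High water - Low water
Tidal range = 4.55 - (-2.77)
Tidal range = 7.32 m

7.32


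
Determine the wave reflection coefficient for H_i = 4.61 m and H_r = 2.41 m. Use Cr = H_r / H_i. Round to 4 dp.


Cr = H_r / H_i
Cr = 2.41 / 4.61
Cr = 0.5228

0.5228


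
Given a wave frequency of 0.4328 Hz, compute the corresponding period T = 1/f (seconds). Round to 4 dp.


T = 1 / f
T = 1 / 0.4328
T = 2.3105 s

2.3105


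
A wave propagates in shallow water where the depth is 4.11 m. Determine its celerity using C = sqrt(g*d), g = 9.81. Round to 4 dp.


Using the shallow-water approximation:
C = sqrt(g * d) = sqrt(9.81 * 4.11)
C = sqrt(40.3191)
C = 6.3497 m/s

6.3497


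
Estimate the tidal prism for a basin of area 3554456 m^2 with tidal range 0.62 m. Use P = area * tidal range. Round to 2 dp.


Tidal prism = Area * Tidal range
P = 3554456 * 0.62
P = 2203762.72 m^3

2203762.72


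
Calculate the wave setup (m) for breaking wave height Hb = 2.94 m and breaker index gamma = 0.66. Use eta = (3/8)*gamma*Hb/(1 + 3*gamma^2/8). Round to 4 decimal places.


eta = (3/8) * gamma * Hb / (1 + 3*gamma^2/8)
Numerator = (3/8) * 0.66 * 2.94 = 0.727650
Denominator = 1 + 3*0.66^2/8 = 1 + 0.163350 = 1.163350
eta = 0.727650 / 1.163350
eta = 0.6255 m

0.6255


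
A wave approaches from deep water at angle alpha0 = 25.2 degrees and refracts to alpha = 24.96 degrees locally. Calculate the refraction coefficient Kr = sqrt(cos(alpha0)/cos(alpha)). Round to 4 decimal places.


Kr = sqrt(cos(alpha0) / cos(alpha))
cos(25.2) = 0.904827
cos(24.96) = 0.906603
Kr = sqrt(0.904827 / 0.906603)
Kr = sqrt(0.998042)
Kr = 0.9990

0.9990


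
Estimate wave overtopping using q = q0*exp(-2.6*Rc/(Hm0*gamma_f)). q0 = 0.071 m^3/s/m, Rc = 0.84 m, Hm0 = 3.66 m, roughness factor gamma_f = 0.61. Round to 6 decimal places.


q = q0 * exp(-2.6 * Rc / (Hm0 * gamma_f))
Exponent = -2.6 * 0.84 / (3.66 * 0.61)
= -2.6 * 0.84 / 2.2326
= -0.978232
exp(-0.978232) = 0.375975
q = 0.071 * 0.375975
q = 0.026694 m^3/s/m

0.026694


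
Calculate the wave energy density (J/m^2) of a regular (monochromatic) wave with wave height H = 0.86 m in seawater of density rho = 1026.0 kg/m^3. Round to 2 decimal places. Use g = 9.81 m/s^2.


E = (1/8) * rho * g * H^2
E = (1/8) * 1026.0 * 9.81 * 0.86^2
E = 0.125 * 1026.0 * 9.81 * 0.7396
E = 930.51 J/m^2

930.51


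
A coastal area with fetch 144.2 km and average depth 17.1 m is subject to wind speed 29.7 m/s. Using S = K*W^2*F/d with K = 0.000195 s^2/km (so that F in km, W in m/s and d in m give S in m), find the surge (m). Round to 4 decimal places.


S = K * W^2 * F / d
W^2 = 29.7^2 = 882.09
S = 0.000195 * 882.09 * 144.2 / 17.1
Numerator = 0.000195 * 882.09 * 144.2 = 24.803489
S = 24.803489 / 17.1 = 1.4505 m

1.4505


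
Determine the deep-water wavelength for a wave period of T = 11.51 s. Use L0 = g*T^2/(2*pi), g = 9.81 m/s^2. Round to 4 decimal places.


L0 = g * T^2 / (2 * pi)
L0 = 9.81 * 11.51^2 / (2 * pi)
L0 = 9.81 * 132.4801 / 6.28319
L0 = 1299.6298 / 6.28319
L0 = 206.8425 m

206.8425


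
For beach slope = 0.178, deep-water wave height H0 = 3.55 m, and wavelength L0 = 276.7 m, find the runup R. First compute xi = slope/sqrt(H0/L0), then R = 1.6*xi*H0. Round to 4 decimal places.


xi = slope / sqrt(H0/L0)
H0/L0 = 3.55/276.7 = 0.012830
sqrt(0.012830) = 0.113269
xi = 0.178 / 0.113269 = 1.571486
R = 1.6 * xi * H0 = 1.6 * 1.571486 * 3.55
R = 8.9260 m

8.9260


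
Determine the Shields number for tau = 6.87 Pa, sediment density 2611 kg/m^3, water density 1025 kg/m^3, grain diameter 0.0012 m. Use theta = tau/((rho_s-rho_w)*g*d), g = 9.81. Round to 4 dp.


theta = tau / ((rho_s - rho_w) * g * d)
rho_s - rho_w = 2611 - 1025 = 1586
Denominator = 1586 * 9.81 * 0.0012 = 18.670392
theta = 6.87 / 18.670392
theta = 0.3680

0.3680


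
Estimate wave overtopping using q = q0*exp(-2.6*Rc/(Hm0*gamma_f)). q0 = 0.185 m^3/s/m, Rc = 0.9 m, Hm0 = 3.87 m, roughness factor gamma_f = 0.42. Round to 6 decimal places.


q = q0 * exp(-2.6 * Rc / (Hm0 * gamma_f))
Exponent = -2.6 * 0.9 / (3.87 * 0.42)
= -2.6 * 0.9 / 1.6254
= -1.439646
exp(-1.439646) = 0.237012
q = 0.185 * 0.237012
q = 0.043847 m^3/s/m

0.043847


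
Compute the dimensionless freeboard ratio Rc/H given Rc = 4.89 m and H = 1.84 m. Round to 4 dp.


Relative freeboard = Rc / H
= 4.89 / 1.84
= 2.6576

2.6576


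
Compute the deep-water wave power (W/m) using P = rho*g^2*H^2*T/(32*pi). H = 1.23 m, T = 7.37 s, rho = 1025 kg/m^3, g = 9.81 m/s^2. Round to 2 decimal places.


P = rho * g^2 * H^2 * T / (32 * pi)
P = 1025 * 9.81^2 * 1.23^2 * 7.37 / (32 * pi)
P = 1025 * 96.2361 * 1.5129 * 7.37 / 100.53096
P = 10940.56 W/m

10940.56


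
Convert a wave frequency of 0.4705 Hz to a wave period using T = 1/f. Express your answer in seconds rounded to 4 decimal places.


T = 1 / f
T = 1 / 0.4705
T = 2.1254 s

2.1254


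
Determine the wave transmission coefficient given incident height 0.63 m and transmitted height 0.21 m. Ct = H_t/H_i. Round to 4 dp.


Ct = H_t / H_i
Ct = 0.21 / 0.63
Ct = 0.3333

0.3333


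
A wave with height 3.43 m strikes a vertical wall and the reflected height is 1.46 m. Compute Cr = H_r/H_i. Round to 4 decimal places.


Cr = H_r / H_i
Cr = 1.46 / 3.43
Cr = 0.4257

0.4257


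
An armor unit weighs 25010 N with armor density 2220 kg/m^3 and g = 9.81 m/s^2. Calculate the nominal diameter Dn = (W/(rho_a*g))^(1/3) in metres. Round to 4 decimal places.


V = W / (rho_a * g)
V = 25010 / (2220 * 9.81)
V = 25010 / 21778.20
V = 1.148396 m^3
Dn = V^(1/3) = 1.148396^(1/3)
Dn = 1.0472 m

1.0472


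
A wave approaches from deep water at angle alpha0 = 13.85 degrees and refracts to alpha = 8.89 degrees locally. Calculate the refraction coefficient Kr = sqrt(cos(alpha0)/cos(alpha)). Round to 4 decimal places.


Kr = sqrt(cos(alpha0) / cos(alpha))
cos(13.85) = 0.970926
cos(8.89) = 0.987987
Kr = sqrt(0.970926 / 0.987987)
Kr = sqrt(0.982731)
Kr = 0.9913

0.9913


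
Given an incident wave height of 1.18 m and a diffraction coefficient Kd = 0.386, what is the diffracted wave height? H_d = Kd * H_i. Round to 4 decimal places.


H_d = Kd * H_i
H_d = 0.386 * 1.18
H_d = 0.4555 m

0.4555


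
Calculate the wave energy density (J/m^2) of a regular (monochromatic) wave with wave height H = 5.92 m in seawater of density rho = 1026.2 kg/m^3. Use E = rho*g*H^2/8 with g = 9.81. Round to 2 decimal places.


E = (1/8) * rho * g * H^2
E = (1/8) * 1026.2 * 9.81 * 5.92^2
E = 0.125 * 1026.2 * 9.81 * 35.0464
E = 44101.61 J/m^2

44101.61


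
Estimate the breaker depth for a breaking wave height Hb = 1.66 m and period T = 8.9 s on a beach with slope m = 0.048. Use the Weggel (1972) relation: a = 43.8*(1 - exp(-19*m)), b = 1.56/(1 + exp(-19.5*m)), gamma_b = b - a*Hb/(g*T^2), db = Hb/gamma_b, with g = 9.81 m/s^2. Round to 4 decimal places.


a = 43.8 * (1 - exp(-19 * m))
exp(-19 * 0.048) = exp(-0.9120) = 0.401720
a = 43.8 * (1 - 0.401720) = 26.204665
b = 1.56 / (1 + exp(-19.5 * m))
exp(-19.5 * 0.048) = exp(-0.9360) = 0.392193
b = 1.56 / (1 + 0.392193) = 1.120534
Hb / (g * T^2) = 1.66 / (9.81 * 8.9^2) = 1.66 / 777.0501 = 0.00213628
gamma_b = b - a * Hb/(g*T^2) = 1.120534 - 26.204665 * 0.00213628 = 1.064553
db = Hb / gamma_b = 1.66 / 1.064553
db = 1.5593 m

1.5593


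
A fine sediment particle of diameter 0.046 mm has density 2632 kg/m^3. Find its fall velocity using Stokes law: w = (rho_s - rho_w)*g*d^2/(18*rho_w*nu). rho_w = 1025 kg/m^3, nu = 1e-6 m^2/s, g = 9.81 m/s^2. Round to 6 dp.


w = (rho_s - rho_w) * g * d^2 / (18 * rho_w * nu)
d = 0.046 mm = 0.000046 m
rho_s - rho_w = 2632 - 1025 = 1607
Numerator = 1607 * 9.81 * (0.000046)^2 = 0.000033358042
Denominator = 18 * 1025 * 1e-6 = 0.018450
w = 0.001808 m/s

0.001808


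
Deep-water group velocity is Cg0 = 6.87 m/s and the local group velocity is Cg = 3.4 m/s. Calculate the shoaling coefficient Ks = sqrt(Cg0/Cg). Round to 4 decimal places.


Ks = sqrt(Cg0 / Cg)
Ks = sqrt(6.87 / 3.4)
Ks = sqrt(2.0206)
Ks = 1.4215

1.4215


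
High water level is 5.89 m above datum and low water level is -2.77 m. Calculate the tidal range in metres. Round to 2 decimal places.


Tidal range = High water - Low water
Tidal range = 5.89 - (-2.77)
Tidal range = 8.66 m

8.66


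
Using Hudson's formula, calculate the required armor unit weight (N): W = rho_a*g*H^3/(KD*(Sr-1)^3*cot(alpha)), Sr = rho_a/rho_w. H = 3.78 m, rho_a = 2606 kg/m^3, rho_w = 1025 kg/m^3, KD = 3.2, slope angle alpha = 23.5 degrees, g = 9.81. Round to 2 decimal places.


Sr = rho_a / rho_w = 2606 / 1025 = 2.542439
(Sr - 1) = 1.542439
(Sr - 1)^3 = 3.669645
cot(23.5) = 1 / tan(23.5) = 1 / 0.434812 = 2.299843
Numerator = 2606 * 9.81 * 3.78^3 = 1380761.9745
Denominator = 3.2 * 3.669645 * 2.299843 = 27.006736
W = 1380761.9745 / 27.006736
W = 51126.58 N

51126.58


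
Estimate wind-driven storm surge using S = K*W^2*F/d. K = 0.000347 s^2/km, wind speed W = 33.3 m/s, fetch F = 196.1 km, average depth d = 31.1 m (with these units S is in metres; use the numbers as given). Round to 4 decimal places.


S = K * W^2 * F / d
W^2 = 33.3^2 = 1108.89
S = 0.000347 * 1108.89 * 196.1 / 31.1
Numerator = 0.000347 * 1108.89 * 196.1 = 75.456305
S = 75.456305 / 31.1 = 2.4262 m

2.4262


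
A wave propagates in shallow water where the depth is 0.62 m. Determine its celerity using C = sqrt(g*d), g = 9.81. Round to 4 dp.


Using the shallow-water approximation:
C = sqrt(g * d) = sqrt(9.81 * 0.62)
C = sqrt(6.0822)
C = 2.4662 m/s

2.4662


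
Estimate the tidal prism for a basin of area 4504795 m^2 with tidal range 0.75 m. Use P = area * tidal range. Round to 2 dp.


Tidal prism = Area * Tidal range
P = 4504795 * 0.75
P = 3378596.25 m^3

3378596.25


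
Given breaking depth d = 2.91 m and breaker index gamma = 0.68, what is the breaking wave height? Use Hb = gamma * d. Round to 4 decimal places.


Hb = gamma * d
Hb = 0.68 * 2.91
Hb = 1.9788 m

1.9788


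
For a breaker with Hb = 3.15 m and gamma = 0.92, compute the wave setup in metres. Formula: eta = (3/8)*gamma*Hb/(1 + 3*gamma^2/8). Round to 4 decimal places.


eta = (3/8) * gamma * Hb / (1 + 3*gamma^2/8)
Numerator = (3/8) * 0.92 * 3.15 = 1.086750
Denominator = 1 + 3*0.92^2/8 = 1 + 0.317400 = 1.317400
eta = 1.086750 / 1.317400
eta = 0.8249 m

0.8249


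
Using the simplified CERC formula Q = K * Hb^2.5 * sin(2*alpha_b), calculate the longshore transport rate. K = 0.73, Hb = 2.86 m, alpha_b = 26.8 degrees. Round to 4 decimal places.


Q = K * Hb^2.5 * sin(2 * alpha_b)
Hb^2.5 = 2.86^2.5 = 13.832959
sin(2 * 26.8) = sin(53.6) = 0.804894
Q = 0.73 * 13.832959 * 0.804894
Q = 8.1279 m^3/s

8.1279


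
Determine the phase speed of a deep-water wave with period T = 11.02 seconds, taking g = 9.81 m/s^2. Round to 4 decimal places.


We use the deep-water celerity formula:
C = g * T / (2 * pi)
C = 9.81 * 11.02 / (2 * 3.14159...)
C = 108.106200 / 6.283185
C = 17.2056 m/s

17.2056


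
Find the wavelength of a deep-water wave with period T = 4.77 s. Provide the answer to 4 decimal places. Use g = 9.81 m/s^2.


L0 = g * T^2 / (2 * pi)
L0 = 9.81 * 4.77^2 / (2 * pi)
L0 = 9.81 * 22.7529 / 6.28319
L0 = 223.2059 / 6.28319
L0 = 35.5243 m

35.5243


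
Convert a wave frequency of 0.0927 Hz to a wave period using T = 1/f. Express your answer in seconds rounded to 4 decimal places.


T = 1 / f
T = 1 / 0.0927
T = 10.7875 s

10.7875


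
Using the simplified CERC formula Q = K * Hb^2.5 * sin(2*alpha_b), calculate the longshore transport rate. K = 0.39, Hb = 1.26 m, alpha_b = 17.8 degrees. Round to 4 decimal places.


Q = K * Hb^2.5 * sin(2 * alpha_b)
Hb^2.5 = 1.26^2.5 = 1.782077
sin(2 * 17.8) = sin(35.6) = 0.582123
Q = 0.39 * 1.782077 * 0.582123
Q = 0.4046 m^3/s

0.4046


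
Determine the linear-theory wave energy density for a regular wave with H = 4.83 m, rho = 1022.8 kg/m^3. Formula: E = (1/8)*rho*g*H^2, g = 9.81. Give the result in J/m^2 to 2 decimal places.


E = (1/8) * rho * g * H^2
E = (1/8) * 1022.8 * 9.81 * 4.83^2
E = 0.125 * 1022.8 * 9.81 * 23.3289
E = 29259.30 J/m^2

29259.30


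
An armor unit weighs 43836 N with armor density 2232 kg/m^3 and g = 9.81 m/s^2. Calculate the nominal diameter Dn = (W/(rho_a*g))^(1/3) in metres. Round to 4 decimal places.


V = W / (rho_a * g)
V = 43836 / (2232 * 9.81)
V = 43836 / 21895.92
V = 2.002017 m^3
Dn = V^(1/3) = 2.002017^(1/3)
Dn = 1.2603 m

1.2603


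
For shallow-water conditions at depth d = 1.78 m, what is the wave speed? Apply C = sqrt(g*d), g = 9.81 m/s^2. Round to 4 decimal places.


Using the shallow-water approximation:
C = sqrt(g * d) = sqrt(9.81 * 1.78)
C = sqrt(17.4618)
C = 4.1787 m/s

4.1787


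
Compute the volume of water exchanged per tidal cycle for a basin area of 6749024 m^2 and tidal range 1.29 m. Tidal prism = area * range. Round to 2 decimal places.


Tidal prism = Area * Tidal range
P = 6749024 * 1.29
P = 8706240.96 m^3

8706240.96


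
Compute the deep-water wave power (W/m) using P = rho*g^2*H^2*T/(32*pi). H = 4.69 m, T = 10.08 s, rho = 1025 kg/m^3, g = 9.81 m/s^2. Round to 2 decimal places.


P = rho * g^2 * H^2 * T / (32 * pi)
P = 1025 * 9.81^2 * 4.69^2 * 10.08 / (32 * pi)
P = 1025 * 96.2361 * 21.9961 * 10.08 / 100.53096
P = 217554.59 W/m

217554.59


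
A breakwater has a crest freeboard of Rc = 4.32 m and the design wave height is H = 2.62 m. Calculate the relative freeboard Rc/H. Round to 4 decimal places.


Relative freeboard = Rc / H
= 4.32 / 2.62
= 1.6489

1.6489


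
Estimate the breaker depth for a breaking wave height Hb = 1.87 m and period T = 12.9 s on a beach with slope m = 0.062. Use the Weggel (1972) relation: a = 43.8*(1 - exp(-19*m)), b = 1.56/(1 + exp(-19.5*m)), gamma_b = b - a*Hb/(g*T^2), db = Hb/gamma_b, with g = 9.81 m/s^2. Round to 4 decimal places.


a = 43.8 * (1 - exp(-19 * m))
exp(-19 * 0.062) = exp(-1.1780) = 0.307894
a = 43.8 * (1 - 0.307894) = 30.314247
b = 1.56 / (1 + exp(-19.5 * m))
exp(-19.5 * 0.062) = exp(-1.2090) = 0.298496
b = 1.56 / (1 + 0.298496) = 1.201390
Hb / (g * T^2) = 1.87 / (9.81 * 12.9^2) = 1.87 / 1632.4821 = 0.00114549
gamma_b = b - a * Hb/(g*T^2) = 1.201390 - 30.314247 * 0.00114549 = 1.166665
db = Hb / gamma_b = 1.87 / 1.166665
db = 1.6029 m

1.6029


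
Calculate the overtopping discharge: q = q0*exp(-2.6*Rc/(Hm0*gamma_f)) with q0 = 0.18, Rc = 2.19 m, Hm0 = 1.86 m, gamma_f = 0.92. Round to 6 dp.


q = q0 * exp(-2.6 * Rc / (Hm0 * gamma_f))
Exponent = -2.6 * 2.19 / (1.86 * 0.92)
= -2.6 * 2.19 / 1.7112
= -3.327489
exp(-3.327489) = 0.035883
q = 0.18 * 0.035883
q = 0.006459 m^3/s/m

0.006459


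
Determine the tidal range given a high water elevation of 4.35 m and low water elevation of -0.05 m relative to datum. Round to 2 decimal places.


Tidal range = High water - Low water
Tidal range = 4.35 - (-0.05)
Tidal range = 4.40 m

4.40


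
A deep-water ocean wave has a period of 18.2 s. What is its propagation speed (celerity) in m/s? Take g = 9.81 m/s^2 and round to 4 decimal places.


We use the deep-water celerity formula:
C = g * T / (2 * pi)
C = 9.81 * 18.2 / (2 * 3.14159...)
C = 178.542000 / 6.283185
C = 28.4158 m/s

28.4158


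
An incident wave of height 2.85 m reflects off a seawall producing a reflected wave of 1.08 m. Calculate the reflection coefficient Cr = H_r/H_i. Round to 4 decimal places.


Cr = H_r / H_i
Cr = 1.08 / 2.85
Cr = 0.3789

0.3789


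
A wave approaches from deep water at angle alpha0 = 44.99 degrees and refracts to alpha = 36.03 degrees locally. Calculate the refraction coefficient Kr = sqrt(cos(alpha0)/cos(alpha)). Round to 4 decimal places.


Kr = sqrt(cos(alpha0) / cos(alpha))
cos(44.99) = 0.707230
cos(36.03) = 0.808709
Kr = sqrt(0.707230 / 0.808709)
Kr = sqrt(0.874517)
Kr = 0.9352

0.9352


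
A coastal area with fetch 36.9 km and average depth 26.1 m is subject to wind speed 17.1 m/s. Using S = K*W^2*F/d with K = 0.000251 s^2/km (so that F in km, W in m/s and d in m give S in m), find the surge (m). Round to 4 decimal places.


S = K * W^2 * F / d
W^2 = 17.1^2 = 292.41
S = 0.000251 * 292.41 * 36.9 / 26.1
Numerator = 0.000251 * 292.41 * 36.9 = 2.708272
S = 2.708272 / 26.1 = 0.1038 m

0.1038


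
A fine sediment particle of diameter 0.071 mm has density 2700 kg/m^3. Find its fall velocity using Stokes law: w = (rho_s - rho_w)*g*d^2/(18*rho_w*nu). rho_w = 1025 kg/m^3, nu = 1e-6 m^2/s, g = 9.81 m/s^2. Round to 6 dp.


w = (rho_s - rho_w) * g * d^2 / (18 * rho_w * nu)
d = 0.071 mm = 0.000071 m
rho_s - rho_w = 2700 - 1025 = 1675
Numerator = 1675 * 9.81 * (0.000071)^2 = 0.000082832452
Denominator = 18 * 1025 * 1e-6 = 0.018450
w = 0.004490 m/s

0.004490


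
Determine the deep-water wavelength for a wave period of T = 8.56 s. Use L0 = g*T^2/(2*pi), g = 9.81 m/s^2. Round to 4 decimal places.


L0 = g * T^2 / (2 * pi)
L0 = 9.81 * 8.56^2 / (2 * pi)
L0 = 9.81 * 73.2736 / 6.28319
L0 = 718.8140 / 6.28319
L0 = 114.4028 m

114.4028


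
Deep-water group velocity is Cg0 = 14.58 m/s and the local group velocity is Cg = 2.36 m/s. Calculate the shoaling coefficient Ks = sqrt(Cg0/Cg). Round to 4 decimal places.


Ks = sqrt(Cg0 / Cg)
Ks = sqrt(14.58 / 2.36)
Ks = sqrt(6.1780)
Ks = 2.4856

2.4856


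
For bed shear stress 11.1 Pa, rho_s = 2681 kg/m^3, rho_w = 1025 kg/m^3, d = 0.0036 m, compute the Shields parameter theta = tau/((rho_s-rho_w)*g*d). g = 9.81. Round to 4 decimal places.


theta = tau / ((rho_s - rho_w) * g * d)
rho_s - rho_w = 2681 - 1025 = 1656
Denominator = 1656 * 9.81 * 0.0036 = 58.483296
theta = 11.1 / 58.483296
theta = 0.1898

0.1898


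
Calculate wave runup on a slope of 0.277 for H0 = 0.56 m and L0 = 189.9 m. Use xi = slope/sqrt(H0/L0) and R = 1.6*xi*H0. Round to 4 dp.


xi = slope / sqrt(H0/L0)
H0/L0 = 0.56/189.9 = 0.002949
sqrt(0.002949) = 0.054304
xi = 0.277 / 0.054304 = 5.100917
R = 1.6 * xi * H0 = 1.6 * 5.100917 * 0.56
R = 4.5704 m

4.5704


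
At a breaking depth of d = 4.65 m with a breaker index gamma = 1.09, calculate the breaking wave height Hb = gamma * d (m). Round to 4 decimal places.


Hb = gamma * d
Hb = 1.09 * 4.65
Hb = 5.0685 m

5.0685


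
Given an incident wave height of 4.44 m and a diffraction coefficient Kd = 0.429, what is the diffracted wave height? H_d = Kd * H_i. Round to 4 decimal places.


H_d = Kd * H_i
H_d = 0.429 * 4.44
H_d = 1.9048 m

1.9048


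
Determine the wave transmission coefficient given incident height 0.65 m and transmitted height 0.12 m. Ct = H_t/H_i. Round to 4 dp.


Ct = H_t / H_i
Ct = 0.12 / 0.65
Ct = 0.1846

0.1846


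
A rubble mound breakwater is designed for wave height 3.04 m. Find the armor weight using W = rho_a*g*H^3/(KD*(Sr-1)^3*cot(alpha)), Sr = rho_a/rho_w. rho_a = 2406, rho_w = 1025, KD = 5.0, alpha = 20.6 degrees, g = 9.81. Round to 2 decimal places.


Sr = rho_a / rho_w = 2406 / 1025 = 2.347317
(Sr - 1) = 1.347317
(Sr - 1)^3 = 2.445735
cot(20.6) = 1 / tan(20.6) = 1 / 0.375875 = 2.660457
Numerator = 2406 * 9.81 * 3.04^3 = 663109.7006
Denominator = 5.0 * 2.445735 * 2.660457 = 32.533866
W = 663109.7006 / 32.533866
W = 20382.14 N

20382.14
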